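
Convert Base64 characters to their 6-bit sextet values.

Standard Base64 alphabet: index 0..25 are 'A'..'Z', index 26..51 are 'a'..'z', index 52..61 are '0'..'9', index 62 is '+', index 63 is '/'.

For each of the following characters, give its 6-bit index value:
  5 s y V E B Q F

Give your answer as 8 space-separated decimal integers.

'5': 0..9 range, 52 + ord('5') − ord('0') = 57
's': a..z range, 26 + ord('s') − ord('a') = 44
'y': a..z range, 26 + ord('y') − ord('a') = 50
'V': A..Z range, ord('V') − ord('A') = 21
'E': A..Z range, ord('E') − ord('A') = 4
'B': A..Z range, ord('B') − ord('A') = 1
'Q': A..Z range, ord('Q') − ord('A') = 16
'F': A..Z range, ord('F') − ord('A') = 5

Answer: 57 44 50 21 4 1 16 5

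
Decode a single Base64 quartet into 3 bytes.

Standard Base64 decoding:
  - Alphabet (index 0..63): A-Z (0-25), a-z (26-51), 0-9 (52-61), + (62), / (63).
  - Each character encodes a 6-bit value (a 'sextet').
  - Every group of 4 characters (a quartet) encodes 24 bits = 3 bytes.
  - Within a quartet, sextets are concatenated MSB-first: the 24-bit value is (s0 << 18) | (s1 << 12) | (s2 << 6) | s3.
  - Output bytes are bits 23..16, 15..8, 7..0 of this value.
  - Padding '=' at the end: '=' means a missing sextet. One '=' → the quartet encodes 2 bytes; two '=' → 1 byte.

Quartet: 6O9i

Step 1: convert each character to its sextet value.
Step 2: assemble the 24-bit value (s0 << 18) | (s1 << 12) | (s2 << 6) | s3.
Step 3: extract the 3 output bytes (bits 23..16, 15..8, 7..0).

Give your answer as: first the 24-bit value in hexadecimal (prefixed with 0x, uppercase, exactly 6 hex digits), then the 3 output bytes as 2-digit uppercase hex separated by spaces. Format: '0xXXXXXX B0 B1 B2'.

Answer: 0xE8EF62 E8 EF 62

Derivation:
Sextets: 6=58, O=14, 9=61, i=34
24-bit: (58<<18) | (14<<12) | (61<<6) | 34
      = 0xE80000 | 0x00E000 | 0x000F40 | 0x000022
      = 0xE8EF62
Bytes: (v>>16)&0xFF=E8, (v>>8)&0xFF=EF, v&0xFF=62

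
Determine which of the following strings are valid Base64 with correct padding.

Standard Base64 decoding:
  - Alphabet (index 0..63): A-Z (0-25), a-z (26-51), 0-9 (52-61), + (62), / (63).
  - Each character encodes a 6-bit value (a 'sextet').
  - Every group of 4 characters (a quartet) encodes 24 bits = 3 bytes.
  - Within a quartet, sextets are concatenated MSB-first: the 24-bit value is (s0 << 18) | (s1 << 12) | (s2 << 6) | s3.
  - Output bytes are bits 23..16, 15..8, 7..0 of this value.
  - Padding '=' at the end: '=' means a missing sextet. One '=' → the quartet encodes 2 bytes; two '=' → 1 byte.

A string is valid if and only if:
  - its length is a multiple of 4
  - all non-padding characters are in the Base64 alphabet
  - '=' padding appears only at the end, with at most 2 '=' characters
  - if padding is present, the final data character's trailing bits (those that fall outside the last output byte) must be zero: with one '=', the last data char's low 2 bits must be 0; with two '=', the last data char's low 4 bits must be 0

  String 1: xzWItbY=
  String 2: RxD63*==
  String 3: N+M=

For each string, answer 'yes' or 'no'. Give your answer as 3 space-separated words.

String 1: 'xzWItbY=' → valid
String 2: 'RxD63*==' → invalid (bad char(s): ['*'])
String 3: 'N+M=' → valid

Answer: yes no yes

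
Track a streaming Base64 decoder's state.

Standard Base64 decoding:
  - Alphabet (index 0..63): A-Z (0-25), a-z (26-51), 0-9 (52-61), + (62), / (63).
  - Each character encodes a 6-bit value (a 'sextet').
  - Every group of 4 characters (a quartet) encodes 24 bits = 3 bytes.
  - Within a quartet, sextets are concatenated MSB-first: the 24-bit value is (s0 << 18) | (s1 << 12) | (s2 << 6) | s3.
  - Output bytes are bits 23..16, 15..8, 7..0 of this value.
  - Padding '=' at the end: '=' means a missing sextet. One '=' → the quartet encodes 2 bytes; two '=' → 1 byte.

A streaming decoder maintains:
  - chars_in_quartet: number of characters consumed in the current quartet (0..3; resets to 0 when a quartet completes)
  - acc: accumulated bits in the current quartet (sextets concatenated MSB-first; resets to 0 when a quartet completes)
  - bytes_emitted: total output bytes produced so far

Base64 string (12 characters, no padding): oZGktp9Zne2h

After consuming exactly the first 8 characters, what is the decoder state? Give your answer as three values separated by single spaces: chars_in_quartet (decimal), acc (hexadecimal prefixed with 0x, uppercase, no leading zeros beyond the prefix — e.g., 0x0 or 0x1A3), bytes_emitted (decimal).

Answer: 0 0x0 6

Derivation:
After char 0 ('o'=40): chars_in_quartet=1 acc=0x28 bytes_emitted=0
After char 1 ('Z'=25): chars_in_quartet=2 acc=0xA19 bytes_emitted=0
After char 2 ('G'=6): chars_in_quartet=3 acc=0x28646 bytes_emitted=0
After char 3 ('k'=36): chars_in_quartet=4 acc=0xA191A4 -> emit A1 91 A4, reset; bytes_emitted=3
After char 4 ('t'=45): chars_in_quartet=1 acc=0x2D bytes_emitted=3
After char 5 ('p'=41): chars_in_quartet=2 acc=0xB69 bytes_emitted=3
After char 6 ('9'=61): chars_in_quartet=3 acc=0x2DA7D bytes_emitted=3
After char 7 ('Z'=25): chars_in_quartet=4 acc=0xB69F59 -> emit B6 9F 59, reset; bytes_emitted=6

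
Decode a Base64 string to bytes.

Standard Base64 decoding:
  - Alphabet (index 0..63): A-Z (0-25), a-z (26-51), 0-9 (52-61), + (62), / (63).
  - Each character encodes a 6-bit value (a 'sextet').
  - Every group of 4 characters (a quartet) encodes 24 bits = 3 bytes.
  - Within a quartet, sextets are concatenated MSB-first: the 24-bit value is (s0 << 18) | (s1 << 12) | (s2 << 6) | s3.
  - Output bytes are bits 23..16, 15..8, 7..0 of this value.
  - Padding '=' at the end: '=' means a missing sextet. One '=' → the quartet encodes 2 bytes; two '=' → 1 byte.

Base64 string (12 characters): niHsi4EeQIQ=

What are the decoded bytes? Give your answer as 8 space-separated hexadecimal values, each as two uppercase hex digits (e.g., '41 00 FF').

After char 0 ('n'=39): chars_in_quartet=1 acc=0x27 bytes_emitted=0
After char 1 ('i'=34): chars_in_quartet=2 acc=0x9E2 bytes_emitted=0
After char 2 ('H'=7): chars_in_quartet=3 acc=0x27887 bytes_emitted=0
After char 3 ('s'=44): chars_in_quartet=4 acc=0x9E21EC -> emit 9E 21 EC, reset; bytes_emitted=3
After char 4 ('i'=34): chars_in_quartet=1 acc=0x22 bytes_emitted=3
After char 5 ('4'=56): chars_in_quartet=2 acc=0x8B8 bytes_emitted=3
After char 6 ('E'=4): chars_in_quartet=3 acc=0x22E04 bytes_emitted=3
After char 7 ('e'=30): chars_in_quartet=4 acc=0x8B811E -> emit 8B 81 1E, reset; bytes_emitted=6
After char 8 ('Q'=16): chars_in_quartet=1 acc=0x10 bytes_emitted=6
After char 9 ('I'=8): chars_in_quartet=2 acc=0x408 bytes_emitted=6
After char 10 ('Q'=16): chars_in_quartet=3 acc=0x10210 bytes_emitted=6
Padding '=': partial quartet acc=0x10210 -> emit 40 84; bytes_emitted=8

Answer: 9E 21 EC 8B 81 1E 40 84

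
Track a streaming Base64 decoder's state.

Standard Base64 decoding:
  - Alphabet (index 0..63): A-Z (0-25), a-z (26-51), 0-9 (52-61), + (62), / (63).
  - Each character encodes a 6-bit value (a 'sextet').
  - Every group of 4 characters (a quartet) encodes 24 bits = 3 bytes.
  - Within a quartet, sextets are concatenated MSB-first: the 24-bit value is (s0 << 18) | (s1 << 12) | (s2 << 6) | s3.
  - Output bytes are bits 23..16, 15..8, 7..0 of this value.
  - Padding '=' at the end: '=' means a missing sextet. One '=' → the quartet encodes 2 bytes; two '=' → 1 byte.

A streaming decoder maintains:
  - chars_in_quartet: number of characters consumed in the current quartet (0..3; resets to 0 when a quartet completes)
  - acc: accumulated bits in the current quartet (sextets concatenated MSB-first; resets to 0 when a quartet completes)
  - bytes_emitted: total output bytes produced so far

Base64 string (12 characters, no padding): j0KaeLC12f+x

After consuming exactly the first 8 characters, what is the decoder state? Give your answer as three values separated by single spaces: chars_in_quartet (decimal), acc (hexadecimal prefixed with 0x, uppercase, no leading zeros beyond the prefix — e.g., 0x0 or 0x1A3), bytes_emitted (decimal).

Answer: 0 0x0 6

Derivation:
After char 0 ('j'=35): chars_in_quartet=1 acc=0x23 bytes_emitted=0
After char 1 ('0'=52): chars_in_quartet=2 acc=0x8F4 bytes_emitted=0
After char 2 ('K'=10): chars_in_quartet=3 acc=0x23D0A bytes_emitted=0
After char 3 ('a'=26): chars_in_quartet=4 acc=0x8F429A -> emit 8F 42 9A, reset; bytes_emitted=3
After char 4 ('e'=30): chars_in_quartet=1 acc=0x1E bytes_emitted=3
After char 5 ('L'=11): chars_in_quartet=2 acc=0x78B bytes_emitted=3
After char 6 ('C'=2): chars_in_quartet=3 acc=0x1E2C2 bytes_emitted=3
After char 7 ('1'=53): chars_in_quartet=4 acc=0x78B0B5 -> emit 78 B0 B5, reset; bytes_emitted=6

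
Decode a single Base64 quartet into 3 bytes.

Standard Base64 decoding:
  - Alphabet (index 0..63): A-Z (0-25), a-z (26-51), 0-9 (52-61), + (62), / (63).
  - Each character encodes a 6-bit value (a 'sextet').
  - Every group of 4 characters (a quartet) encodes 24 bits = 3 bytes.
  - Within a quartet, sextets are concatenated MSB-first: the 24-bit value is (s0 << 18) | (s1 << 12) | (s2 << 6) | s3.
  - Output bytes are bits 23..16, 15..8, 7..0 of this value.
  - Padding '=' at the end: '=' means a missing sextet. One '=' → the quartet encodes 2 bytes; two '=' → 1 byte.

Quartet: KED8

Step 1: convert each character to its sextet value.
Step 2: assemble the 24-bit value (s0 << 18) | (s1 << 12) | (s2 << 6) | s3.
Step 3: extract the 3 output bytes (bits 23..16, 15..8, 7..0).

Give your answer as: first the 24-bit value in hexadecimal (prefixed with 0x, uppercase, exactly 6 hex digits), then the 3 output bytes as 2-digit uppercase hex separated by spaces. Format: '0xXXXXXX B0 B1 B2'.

Sextets: K=10, E=4, D=3, 8=60
24-bit: (10<<18) | (4<<12) | (3<<6) | 60
      = 0x280000 | 0x004000 | 0x0000C0 | 0x00003C
      = 0x2840FC
Bytes: (v>>16)&0xFF=28, (v>>8)&0xFF=40, v&0xFF=FC

Answer: 0x2840FC 28 40 FC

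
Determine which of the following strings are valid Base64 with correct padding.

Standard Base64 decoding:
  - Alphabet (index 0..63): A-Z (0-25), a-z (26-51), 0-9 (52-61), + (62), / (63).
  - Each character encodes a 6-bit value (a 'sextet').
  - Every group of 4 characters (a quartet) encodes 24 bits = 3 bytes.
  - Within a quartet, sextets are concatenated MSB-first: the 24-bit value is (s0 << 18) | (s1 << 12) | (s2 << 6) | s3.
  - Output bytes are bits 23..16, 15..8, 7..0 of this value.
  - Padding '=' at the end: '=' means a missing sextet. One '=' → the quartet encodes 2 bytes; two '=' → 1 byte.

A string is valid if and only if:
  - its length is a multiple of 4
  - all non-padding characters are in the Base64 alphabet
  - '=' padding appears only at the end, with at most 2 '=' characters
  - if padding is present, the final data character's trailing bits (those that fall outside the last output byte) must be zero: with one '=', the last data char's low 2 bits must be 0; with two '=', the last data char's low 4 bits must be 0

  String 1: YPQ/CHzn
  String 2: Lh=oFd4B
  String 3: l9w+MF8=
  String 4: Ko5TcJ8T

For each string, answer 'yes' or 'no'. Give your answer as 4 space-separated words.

String 1: 'YPQ/CHzn' → valid
String 2: 'Lh=oFd4B' → invalid (bad char(s): ['=']; '=' in middle)
String 3: 'l9w+MF8=' → valid
String 4: 'Ko5TcJ8T' → valid

Answer: yes no yes yes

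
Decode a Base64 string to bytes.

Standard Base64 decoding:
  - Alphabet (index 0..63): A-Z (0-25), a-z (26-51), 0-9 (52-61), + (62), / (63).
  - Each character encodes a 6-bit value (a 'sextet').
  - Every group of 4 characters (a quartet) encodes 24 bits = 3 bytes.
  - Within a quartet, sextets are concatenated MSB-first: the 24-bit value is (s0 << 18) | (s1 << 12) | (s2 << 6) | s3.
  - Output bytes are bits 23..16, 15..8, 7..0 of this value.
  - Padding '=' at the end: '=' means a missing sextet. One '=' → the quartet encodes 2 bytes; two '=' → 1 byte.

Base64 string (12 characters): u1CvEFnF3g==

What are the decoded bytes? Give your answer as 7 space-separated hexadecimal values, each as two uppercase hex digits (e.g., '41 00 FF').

Answer: BB 50 AF 10 59 C5 DE

Derivation:
After char 0 ('u'=46): chars_in_quartet=1 acc=0x2E bytes_emitted=0
After char 1 ('1'=53): chars_in_quartet=2 acc=0xBB5 bytes_emitted=0
After char 2 ('C'=2): chars_in_quartet=3 acc=0x2ED42 bytes_emitted=0
After char 3 ('v'=47): chars_in_quartet=4 acc=0xBB50AF -> emit BB 50 AF, reset; bytes_emitted=3
After char 4 ('E'=4): chars_in_quartet=1 acc=0x4 bytes_emitted=3
After char 5 ('F'=5): chars_in_quartet=2 acc=0x105 bytes_emitted=3
After char 6 ('n'=39): chars_in_quartet=3 acc=0x4167 bytes_emitted=3
After char 7 ('F'=5): chars_in_quartet=4 acc=0x1059C5 -> emit 10 59 C5, reset; bytes_emitted=6
After char 8 ('3'=55): chars_in_quartet=1 acc=0x37 bytes_emitted=6
After char 9 ('g'=32): chars_in_quartet=2 acc=0xDE0 bytes_emitted=6
Padding '==': partial quartet acc=0xDE0 -> emit DE; bytes_emitted=7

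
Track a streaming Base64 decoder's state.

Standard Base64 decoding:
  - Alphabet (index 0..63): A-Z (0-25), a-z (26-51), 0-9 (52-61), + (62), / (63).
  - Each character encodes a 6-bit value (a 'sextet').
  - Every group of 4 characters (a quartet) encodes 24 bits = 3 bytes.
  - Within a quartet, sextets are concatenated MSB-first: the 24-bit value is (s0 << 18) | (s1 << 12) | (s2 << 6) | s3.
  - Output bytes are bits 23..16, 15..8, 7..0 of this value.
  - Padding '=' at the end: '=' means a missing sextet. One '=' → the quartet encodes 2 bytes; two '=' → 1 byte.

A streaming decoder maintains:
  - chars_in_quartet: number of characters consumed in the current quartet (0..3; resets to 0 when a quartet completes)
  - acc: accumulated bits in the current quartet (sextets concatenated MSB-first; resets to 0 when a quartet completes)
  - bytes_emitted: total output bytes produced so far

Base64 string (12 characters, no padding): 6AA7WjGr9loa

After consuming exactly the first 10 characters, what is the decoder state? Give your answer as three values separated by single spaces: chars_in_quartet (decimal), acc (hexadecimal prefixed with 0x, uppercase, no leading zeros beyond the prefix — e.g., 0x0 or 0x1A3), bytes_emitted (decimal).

Answer: 2 0xF65 6

Derivation:
After char 0 ('6'=58): chars_in_quartet=1 acc=0x3A bytes_emitted=0
After char 1 ('A'=0): chars_in_quartet=2 acc=0xE80 bytes_emitted=0
After char 2 ('A'=0): chars_in_quartet=3 acc=0x3A000 bytes_emitted=0
After char 3 ('7'=59): chars_in_quartet=4 acc=0xE8003B -> emit E8 00 3B, reset; bytes_emitted=3
After char 4 ('W'=22): chars_in_quartet=1 acc=0x16 bytes_emitted=3
After char 5 ('j'=35): chars_in_quartet=2 acc=0x5A3 bytes_emitted=3
After char 6 ('G'=6): chars_in_quartet=3 acc=0x168C6 bytes_emitted=3
After char 7 ('r'=43): chars_in_quartet=4 acc=0x5A31AB -> emit 5A 31 AB, reset; bytes_emitted=6
After char 8 ('9'=61): chars_in_quartet=1 acc=0x3D bytes_emitted=6
After char 9 ('l'=37): chars_in_quartet=2 acc=0xF65 bytes_emitted=6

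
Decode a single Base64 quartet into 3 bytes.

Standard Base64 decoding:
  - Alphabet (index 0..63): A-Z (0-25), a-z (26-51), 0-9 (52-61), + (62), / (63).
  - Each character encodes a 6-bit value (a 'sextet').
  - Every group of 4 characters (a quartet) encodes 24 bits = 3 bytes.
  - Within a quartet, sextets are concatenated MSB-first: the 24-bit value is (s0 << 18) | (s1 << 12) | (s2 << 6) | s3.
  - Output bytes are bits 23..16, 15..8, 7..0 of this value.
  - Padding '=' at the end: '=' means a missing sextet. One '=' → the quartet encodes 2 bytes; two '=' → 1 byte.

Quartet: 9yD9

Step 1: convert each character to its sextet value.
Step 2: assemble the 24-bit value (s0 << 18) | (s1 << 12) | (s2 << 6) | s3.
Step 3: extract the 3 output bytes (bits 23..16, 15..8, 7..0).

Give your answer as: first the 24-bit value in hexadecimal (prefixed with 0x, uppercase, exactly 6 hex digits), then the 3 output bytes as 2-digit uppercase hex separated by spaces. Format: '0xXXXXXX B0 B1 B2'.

Sextets: 9=61, y=50, D=3, 9=61
24-bit: (61<<18) | (50<<12) | (3<<6) | 61
      = 0xF40000 | 0x032000 | 0x0000C0 | 0x00003D
      = 0xF720FD
Bytes: (v>>16)&0xFF=F7, (v>>8)&0xFF=20, v&0xFF=FD

Answer: 0xF720FD F7 20 FD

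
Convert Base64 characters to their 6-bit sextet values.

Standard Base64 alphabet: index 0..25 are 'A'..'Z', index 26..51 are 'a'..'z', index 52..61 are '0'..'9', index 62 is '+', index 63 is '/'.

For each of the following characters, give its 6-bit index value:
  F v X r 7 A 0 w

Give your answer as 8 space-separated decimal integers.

'F': A..Z range, ord('F') − ord('A') = 5
'v': a..z range, 26 + ord('v') − ord('a') = 47
'X': A..Z range, ord('X') − ord('A') = 23
'r': a..z range, 26 + ord('r') − ord('a') = 43
'7': 0..9 range, 52 + ord('7') − ord('0') = 59
'A': A..Z range, ord('A') − ord('A') = 0
'0': 0..9 range, 52 + ord('0') − ord('0') = 52
'w': a..z range, 26 + ord('w') − ord('a') = 48

Answer: 5 47 23 43 59 0 52 48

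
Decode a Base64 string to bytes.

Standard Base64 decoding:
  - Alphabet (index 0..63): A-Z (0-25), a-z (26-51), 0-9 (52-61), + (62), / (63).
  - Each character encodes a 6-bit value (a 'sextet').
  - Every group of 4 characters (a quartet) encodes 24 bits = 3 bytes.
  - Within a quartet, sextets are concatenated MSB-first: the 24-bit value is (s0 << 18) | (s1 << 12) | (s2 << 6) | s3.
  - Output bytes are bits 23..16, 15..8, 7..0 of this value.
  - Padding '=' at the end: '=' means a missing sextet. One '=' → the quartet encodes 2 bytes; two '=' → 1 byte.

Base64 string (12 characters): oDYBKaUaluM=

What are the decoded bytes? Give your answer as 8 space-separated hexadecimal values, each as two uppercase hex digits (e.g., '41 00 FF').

Answer: A0 36 01 29 A5 1A 96 E3

Derivation:
After char 0 ('o'=40): chars_in_quartet=1 acc=0x28 bytes_emitted=0
After char 1 ('D'=3): chars_in_quartet=2 acc=0xA03 bytes_emitted=0
After char 2 ('Y'=24): chars_in_quartet=3 acc=0x280D8 bytes_emitted=0
After char 3 ('B'=1): chars_in_quartet=4 acc=0xA03601 -> emit A0 36 01, reset; bytes_emitted=3
After char 4 ('K'=10): chars_in_quartet=1 acc=0xA bytes_emitted=3
After char 5 ('a'=26): chars_in_quartet=2 acc=0x29A bytes_emitted=3
After char 6 ('U'=20): chars_in_quartet=3 acc=0xA694 bytes_emitted=3
After char 7 ('a'=26): chars_in_quartet=4 acc=0x29A51A -> emit 29 A5 1A, reset; bytes_emitted=6
After char 8 ('l'=37): chars_in_quartet=1 acc=0x25 bytes_emitted=6
After char 9 ('u'=46): chars_in_quartet=2 acc=0x96E bytes_emitted=6
After char 10 ('M'=12): chars_in_quartet=3 acc=0x25B8C bytes_emitted=6
Padding '=': partial quartet acc=0x25B8C -> emit 96 E3; bytes_emitted=8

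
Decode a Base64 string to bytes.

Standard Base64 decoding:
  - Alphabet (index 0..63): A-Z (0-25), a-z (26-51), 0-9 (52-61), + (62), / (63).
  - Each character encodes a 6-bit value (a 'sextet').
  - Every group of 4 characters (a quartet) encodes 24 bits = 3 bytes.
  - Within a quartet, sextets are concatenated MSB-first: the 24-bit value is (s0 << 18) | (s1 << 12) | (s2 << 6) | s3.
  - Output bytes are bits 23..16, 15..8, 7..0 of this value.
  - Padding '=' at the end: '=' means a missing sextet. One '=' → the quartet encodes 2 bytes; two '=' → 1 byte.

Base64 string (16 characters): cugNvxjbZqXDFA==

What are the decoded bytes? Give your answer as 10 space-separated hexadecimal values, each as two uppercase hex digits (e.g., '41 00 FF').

After char 0 ('c'=28): chars_in_quartet=1 acc=0x1C bytes_emitted=0
After char 1 ('u'=46): chars_in_quartet=2 acc=0x72E bytes_emitted=0
After char 2 ('g'=32): chars_in_quartet=3 acc=0x1CBA0 bytes_emitted=0
After char 3 ('N'=13): chars_in_quartet=4 acc=0x72E80D -> emit 72 E8 0D, reset; bytes_emitted=3
After char 4 ('v'=47): chars_in_quartet=1 acc=0x2F bytes_emitted=3
After char 5 ('x'=49): chars_in_quartet=2 acc=0xBF1 bytes_emitted=3
After char 6 ('j'=35): chars_in_quartet=3 acc=0x2FC63 bytes_emitted=3
After char 7 ('b'=27): chars_in_quartet=4 acc=0xBF18DB -> emit BF 18 DB, reset; bytes_emitted=6
After char 8 ('Z'=25): chars_in_quartet=1 acc=0x19 bytes_emitted=6
After char 9 ('q'=42): chars_in_quartet=2 acc=0x66A bytes_emitted=6
After char 10 ('X'=23): chars_in_quartet=3 acc=0x19A97 bytes_emitted=6
After char 11 ('D'=3): chars_in_quartet=4 acc=0x66A5C3 -> emit 66 A5 C3, reset; bytes_emitted=9
After char 12 ('F'=5): chars_in_quartet=1 acc=0x5 bytes_emitted=9
After char 13 ('A'=0): chars_in_quartet=2 acc=0x140 bytes_emitted=9
Padding '==': partial quartet acc=0x140 -> emit 14; bytes_emitted=10

Answer: 72 E8 0D BF 18 DB 66 A5 C3 14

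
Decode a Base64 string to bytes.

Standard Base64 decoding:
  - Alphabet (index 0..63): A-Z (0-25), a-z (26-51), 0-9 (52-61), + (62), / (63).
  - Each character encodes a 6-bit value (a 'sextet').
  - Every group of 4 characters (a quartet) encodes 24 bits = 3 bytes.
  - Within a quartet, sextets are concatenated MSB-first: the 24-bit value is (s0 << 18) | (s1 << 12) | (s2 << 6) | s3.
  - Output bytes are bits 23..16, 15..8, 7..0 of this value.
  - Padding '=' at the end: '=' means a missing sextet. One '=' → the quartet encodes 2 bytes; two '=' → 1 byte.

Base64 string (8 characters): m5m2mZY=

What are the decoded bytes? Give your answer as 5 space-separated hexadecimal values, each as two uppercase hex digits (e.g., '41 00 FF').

Answer: 9B 99 B6 99 96

Derivation:
After char 0 ('m'=38): chars_in_quartet=1 acc=0x26 bytes_emitted=0
After char 1 ('5'=57): chars_in_quartet=2 acc=0x9B9 bytes_emitted=0
After char 2 ('m'=38): chars_in_quartet=3 acc=0x26E66 bytes_emitted=0
After char 3 ('2'=54): chars_in_quartet=4 acc=0x9B99B6 -> emit 9B 99 B6, reset; bytes_emitted=3
After char 4 ('m'=38): chars_in_quartet=1 acc=0x26 bytes_emitted=3
After char 5 ('Z'=25): chars_in_quartet=2 acc=0x999 bytes_emitted=3
After char 6 ('Y'=24): chars_in_quartet=3 acc=0x26658 bytes_emitted=3
Padding '=': partial quartet acc=0x26658 -> emit 99 96; bytes_emitted=5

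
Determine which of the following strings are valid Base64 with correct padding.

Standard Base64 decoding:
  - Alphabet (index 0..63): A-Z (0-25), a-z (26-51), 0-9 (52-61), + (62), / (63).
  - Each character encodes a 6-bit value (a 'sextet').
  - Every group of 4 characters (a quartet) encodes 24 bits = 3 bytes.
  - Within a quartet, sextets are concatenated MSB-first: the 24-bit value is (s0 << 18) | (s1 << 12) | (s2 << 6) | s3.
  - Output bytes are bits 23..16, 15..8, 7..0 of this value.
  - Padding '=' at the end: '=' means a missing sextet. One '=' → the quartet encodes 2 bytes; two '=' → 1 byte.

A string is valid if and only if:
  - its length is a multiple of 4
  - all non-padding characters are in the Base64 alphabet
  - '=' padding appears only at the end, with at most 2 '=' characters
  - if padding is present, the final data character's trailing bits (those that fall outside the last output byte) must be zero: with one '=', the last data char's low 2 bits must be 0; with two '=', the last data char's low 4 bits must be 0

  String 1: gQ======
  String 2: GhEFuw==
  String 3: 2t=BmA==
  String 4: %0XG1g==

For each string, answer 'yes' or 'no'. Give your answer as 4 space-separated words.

Answer: no yes no no

Derivation:
String 1: 'gQ======' → invalid (6 pad chars (max 2))
String 2: 'GhEFuw==' → valid
String 3: '2t=BmA==' → invalid (bad char(s): ['=']; '=' in middle)
String 4: '%0XG1g==' → invalid (bad char(s): ['%'])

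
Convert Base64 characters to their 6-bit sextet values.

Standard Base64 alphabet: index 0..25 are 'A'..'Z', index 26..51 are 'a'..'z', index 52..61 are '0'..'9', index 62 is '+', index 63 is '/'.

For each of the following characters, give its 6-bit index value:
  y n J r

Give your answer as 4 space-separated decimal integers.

'y': a..z range, 26 + ord('y') − ord('a') = 50
'n': a..z range, 26 + ord('n') − ord('a') = 39
'J': A..Z range, ord('J') − ord('A') = 9
'r': a..z range, 26 + ord('r') − ord('a') = 43

Answer: 50 39 9 43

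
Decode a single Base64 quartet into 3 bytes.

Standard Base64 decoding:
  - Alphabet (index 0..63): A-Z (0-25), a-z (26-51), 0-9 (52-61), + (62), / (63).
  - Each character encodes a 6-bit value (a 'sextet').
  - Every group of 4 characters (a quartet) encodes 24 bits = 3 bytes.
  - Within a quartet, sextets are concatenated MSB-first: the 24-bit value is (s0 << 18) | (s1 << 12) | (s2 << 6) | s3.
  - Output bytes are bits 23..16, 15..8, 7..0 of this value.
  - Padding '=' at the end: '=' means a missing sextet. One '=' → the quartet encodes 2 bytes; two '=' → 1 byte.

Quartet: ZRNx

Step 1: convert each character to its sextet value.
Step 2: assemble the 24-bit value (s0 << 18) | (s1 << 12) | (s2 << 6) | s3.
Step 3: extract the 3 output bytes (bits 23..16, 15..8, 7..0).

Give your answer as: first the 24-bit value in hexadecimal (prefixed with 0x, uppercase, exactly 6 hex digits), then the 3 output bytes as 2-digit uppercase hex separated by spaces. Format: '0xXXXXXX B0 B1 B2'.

Sextets: Z=25, R=17, N=13, x=49
24-bit: (25<<18) | (17<<12) | (13<<6) | 49
      = 0x640000 | 0x011000 | 0x000340 | 0x000031
      = 0x651371
Bytes: (v>>16)&0xFF=65, (v>>8)&0xFF=13, v&0xFF=71

Answer: 0x651371 65 13 71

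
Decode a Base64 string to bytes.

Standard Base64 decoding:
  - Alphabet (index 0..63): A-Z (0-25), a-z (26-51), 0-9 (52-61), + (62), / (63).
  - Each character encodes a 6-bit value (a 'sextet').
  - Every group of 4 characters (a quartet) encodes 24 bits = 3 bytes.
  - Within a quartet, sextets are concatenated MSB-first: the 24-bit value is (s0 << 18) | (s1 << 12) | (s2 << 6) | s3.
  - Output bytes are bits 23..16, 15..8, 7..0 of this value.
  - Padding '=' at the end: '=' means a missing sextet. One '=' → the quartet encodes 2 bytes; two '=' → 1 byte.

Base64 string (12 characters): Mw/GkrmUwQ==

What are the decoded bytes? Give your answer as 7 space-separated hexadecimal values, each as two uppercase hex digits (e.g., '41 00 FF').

Answer: 33 0F C6 92 B9 94 C1

Derivation:
After char 0 ('M'=12): chars_in_quartet=1 acc=0xC bytes_emitted=0
After char 1 ('w'=48): chars_in_quartet=2 acc=0x330 bytes_emitted=0
After char 2 ('/'=63): chars_in_quartet=3 acc=0xCC3F bytes_emitted=0
After char 3 ('G'=6): chars_in_quartet=4 acc=0x330FC6 -> emit 33 0F C6, reset; bytes_emitted=3
After char 4 ('k'=36): chars_in_quartet=1 acc=0x24 bytes_emitted=3
After char 5 ('r'=43): chars_in_quartet=2 acc=0x92B bytes_emitted=3
After char 6 ('m'=38): chars_in_quartet=3 acc=0x24AE6 bytes_emitted=3
After char 7 ('U'=20): chars_in_quartet=4 acc=0x92B994 -> emit 92 B9 94, reset; bytes_emitted=6
After char 8 ('w'=48): chars_in_quartet=1 acc=0x30 bytes_emitted=6
After char 9 ('Q'=16): chars_in_quartet=2 acc=0xC10 bytes_emitted=6
Padding '==': partial quartet acc=0xC10 -> emit C1; bytes_emitted=7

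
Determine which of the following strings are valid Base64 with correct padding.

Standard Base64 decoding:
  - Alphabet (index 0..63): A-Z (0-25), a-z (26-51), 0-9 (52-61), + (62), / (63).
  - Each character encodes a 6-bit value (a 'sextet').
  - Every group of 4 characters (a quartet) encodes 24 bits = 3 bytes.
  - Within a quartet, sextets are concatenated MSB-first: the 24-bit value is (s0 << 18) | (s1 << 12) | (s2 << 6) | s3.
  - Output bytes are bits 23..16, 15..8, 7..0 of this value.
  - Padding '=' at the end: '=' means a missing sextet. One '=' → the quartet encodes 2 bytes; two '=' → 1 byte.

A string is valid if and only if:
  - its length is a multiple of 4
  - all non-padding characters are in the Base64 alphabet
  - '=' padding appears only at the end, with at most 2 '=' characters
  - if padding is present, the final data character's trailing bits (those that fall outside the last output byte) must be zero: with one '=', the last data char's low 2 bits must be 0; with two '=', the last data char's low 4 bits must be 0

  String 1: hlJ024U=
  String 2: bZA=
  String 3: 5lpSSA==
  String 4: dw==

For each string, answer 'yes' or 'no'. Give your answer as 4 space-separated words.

String 1: 'hlJ024U=' → valid
String 2: 'bZA=' → valid
String 3: '5lpSSA==' → valid
String 4: 'dw==' → valid

Answer: yes yes yes yes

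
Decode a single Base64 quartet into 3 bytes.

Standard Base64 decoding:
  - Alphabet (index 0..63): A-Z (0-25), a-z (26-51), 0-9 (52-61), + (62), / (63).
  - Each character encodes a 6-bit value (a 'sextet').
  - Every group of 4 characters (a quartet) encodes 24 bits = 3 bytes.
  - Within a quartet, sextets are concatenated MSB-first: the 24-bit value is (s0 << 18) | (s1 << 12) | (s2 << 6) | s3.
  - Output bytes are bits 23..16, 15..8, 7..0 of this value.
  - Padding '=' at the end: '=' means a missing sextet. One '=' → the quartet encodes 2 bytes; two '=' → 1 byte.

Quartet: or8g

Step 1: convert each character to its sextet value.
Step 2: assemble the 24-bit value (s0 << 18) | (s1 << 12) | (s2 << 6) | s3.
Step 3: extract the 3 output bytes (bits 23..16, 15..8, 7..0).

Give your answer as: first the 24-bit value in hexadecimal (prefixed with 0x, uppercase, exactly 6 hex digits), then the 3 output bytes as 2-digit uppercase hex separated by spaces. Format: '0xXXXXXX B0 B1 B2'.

Answer: 0xA2BF20 A2 BF 20

Derivation:
Sextets: o=40, r=43, 8=60, g=32
24-bit: (40<<18) | (43<<12) | (60<<6) | 32
      = 0xA00000 | 0x02B000 | 0x000F00 | 0x000020
      = 0xA2BF20
Bytes: (v>>16)&0xFF=A2, (v>>8)&0xFF=BF, v&0xFF=20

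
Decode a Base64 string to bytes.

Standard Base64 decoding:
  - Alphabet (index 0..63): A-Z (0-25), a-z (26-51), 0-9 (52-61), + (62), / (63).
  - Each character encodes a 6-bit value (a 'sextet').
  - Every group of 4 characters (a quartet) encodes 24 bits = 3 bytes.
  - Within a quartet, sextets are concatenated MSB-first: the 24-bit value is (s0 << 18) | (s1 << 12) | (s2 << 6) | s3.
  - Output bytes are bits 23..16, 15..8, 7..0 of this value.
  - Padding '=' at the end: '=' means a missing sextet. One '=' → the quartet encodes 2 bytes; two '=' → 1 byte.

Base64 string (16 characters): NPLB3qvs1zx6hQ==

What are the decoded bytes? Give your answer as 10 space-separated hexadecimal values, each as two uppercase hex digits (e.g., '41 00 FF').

Answer: 34 F2 C1 DE AB EC D7 3C 7A 85

Derivation:
After char 0 ('N'=13): chars_in_quartet=1 acc=0xD bytes_emitted=0
After char 1 ('P'=15): chars_in_quartet=2 acc=0x34F bytes_emitted=0
After char 2 ('L'=11): chars_in_quartet=3 acc=0xD3CB bytes_emitted=0
After char 3 ('B'=1): chars_in_quartet=4 acc=0x34F2C1 -> emit 34 F2 C1, reset; bytes_emitted=3
After char 4 ('3'=55): chars_in_quartet=1 acc=0x37 bytes_emitted=3
After char 5 ('q'=42): chars_in_quartet=2 acc=0xDEA bytes_emitted=3
After char 6 ('v'=47): chars_in_quartet=3 acc=0x37AAF bytes_emitted=3
After char 7 ('s'=44): chars_in_quartet=4 acc=0xDEABEC -> emit DE AB EC, reset; bytes_emitted=6
After char 8 ('1'=53): chars_in_quartet=1 acc=0x35 bytes_emitted=6
After char 9 ('z'=51): chars_in_quartet=2 acc=0xD73 bytes_emitted=6
After char 10 ('x'=49): chars_in_quartet=3 acc=0x35CF1 bytes_emitted=6
After char 11 ('6'=58): chars_in_quartet=4 acc=0xD73C7A -> emit D7 3C 7A, reset; bytes_emitted=9
After char 12 ('h'=33): chars_in_quartet=1 acc=0x21 bytes_emitted=9
After char 13 ('Q'=16): chars_in_quartet=2 acc=0x850 bytes_emitted=9
Padding '==': partial quartet acc=0x850 -> emit 85; bytes_emitted=10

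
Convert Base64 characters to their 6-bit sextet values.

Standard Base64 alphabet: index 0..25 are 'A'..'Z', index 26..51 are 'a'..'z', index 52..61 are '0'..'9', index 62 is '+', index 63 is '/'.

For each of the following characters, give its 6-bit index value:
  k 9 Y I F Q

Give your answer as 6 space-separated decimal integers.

'k': a..z range, 26 + ord('k') − ord('a') = 36
'9': 0..9 range, 52 + ord('9') − ord('0') = 61
'Y': A..Z range, ord('Y') − ord('A') = 24
'I': A..Z range, ord('I') − ord('A') = 8
'F': A..Z range, ord('F') − ord('A') = 5
'Q': A..Z range, ord('Q') − ord('A') = 16

Answer: 36 61 24 8 5 16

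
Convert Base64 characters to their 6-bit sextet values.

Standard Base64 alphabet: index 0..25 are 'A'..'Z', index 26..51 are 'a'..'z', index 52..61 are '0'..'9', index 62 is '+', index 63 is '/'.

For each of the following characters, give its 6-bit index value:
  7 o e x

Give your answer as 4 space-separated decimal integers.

'7': 0..9 range, 52 + ord('7') − ord('0') = 59
'o': a..z range, 26 + ord('o') − ord('a') = 40
'e': a..z range, 26 + ord('e') − ord('a') = 30
'x': a..z range, 26 + ord('x') − ord('a') = 49

Answer: 59 40 30 49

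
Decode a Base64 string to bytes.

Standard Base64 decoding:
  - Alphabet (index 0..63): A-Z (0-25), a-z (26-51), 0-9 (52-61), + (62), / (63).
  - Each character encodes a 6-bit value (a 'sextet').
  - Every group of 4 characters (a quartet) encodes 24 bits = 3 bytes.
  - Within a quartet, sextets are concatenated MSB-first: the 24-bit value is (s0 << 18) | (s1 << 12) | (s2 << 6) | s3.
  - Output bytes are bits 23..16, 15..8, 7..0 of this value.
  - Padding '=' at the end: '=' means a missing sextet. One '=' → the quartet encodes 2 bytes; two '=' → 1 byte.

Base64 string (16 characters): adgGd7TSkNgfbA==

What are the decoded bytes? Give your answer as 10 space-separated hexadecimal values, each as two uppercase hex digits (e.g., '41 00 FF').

Answer: 69 D8 06 77 B4 D2 90 D8 1F 6C

Derivation:
After char 0 ('a'=26): chars_in_quartet=1 acc=0x1A bytes_emitted=0
After char 1 ('d'=29): chars_in_quartet=2 acc=0x69D bytes_emitted=0
After char 2 ('g'=32): chars_in_quartet=3 acc=0x1A760 bytes_emitted=0
After char 3 ('G'=6): chars_in_quartet=4 acc=0x69D806 -> emit 69 D8 06, reset; bytes_emitted=3
After char 4 ('d'=29): chars_in_quartet=1 acc=0x1D bytes_emitted=3
After char 5 ('7'=59): chars_in_quartet=2 acc=0x77B bytes_emitted=3
After char 6 ('T'=19): chars_in_quartet=3 acc=0x1DED3 bytes_emitted=3
After char 7 ('S'=18): chars_in_quartet=4 acc=0x77B4D2 -> emit 77 B4 D2, reset; bytes_emitted=6
After char 8 ('k'=36): chars_in_quartet=1 acc=0x24 bytes_emitted=6
After char 9 ('N'=13): chars_in_quartet=2 acc=0x90D bytes_emitted=6
After char 10 ('g'=32): chars_in_quartet=3 acc=0x24360 bytes_emitted=6
After char 11 ('f'=31): chars_in_quartet=4 acc=0x90D81F -> emit 90 D8 1F, reset; bytes_emitted=9
After char 12 ('b'=27): chars_in_quartet=1 acc=0x1B bytes_emitted=9
After char 13 ('A'=0): chars_in_quartet=2 acc=0x6C0 bytes_emitted=9
Padding '==': partial quartet acc=0x6C0 -> emit 6C; bytes_emitted=10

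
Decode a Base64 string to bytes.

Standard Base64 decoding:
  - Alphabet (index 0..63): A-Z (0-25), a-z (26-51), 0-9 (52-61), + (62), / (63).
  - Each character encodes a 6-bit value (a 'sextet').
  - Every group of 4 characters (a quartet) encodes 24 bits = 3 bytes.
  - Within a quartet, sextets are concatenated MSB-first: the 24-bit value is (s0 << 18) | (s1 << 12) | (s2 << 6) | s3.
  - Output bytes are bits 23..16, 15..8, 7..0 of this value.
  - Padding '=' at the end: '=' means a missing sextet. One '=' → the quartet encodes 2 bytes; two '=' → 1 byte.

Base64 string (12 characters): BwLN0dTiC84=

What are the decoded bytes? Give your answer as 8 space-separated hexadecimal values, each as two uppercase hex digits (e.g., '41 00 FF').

After char 0 ('B'=1): chars_in_quartet=1 acc=0x1 bytes_emitted=0
After char 1 ('w'=48): chars_in_quartet=2 acc=0x70 bytes_emitted=0
After char 2 ('L'=11): chars_in_quartet=3 acc=0x1C0B bytes_emitted=0
After char 3 ('N'=13): chars_in_quartet=4 acc=0x702CD -> emit 07 02 CD, reset; bytes_emitted=3
After char 4 ('0'=52): chars_in_quartet=1 acc=0x34 bytes_emitted=3
After char 5 ('d'=29): chars_in_quartet=2 acc=0xD1D bytes_emitted=3
After char 6 ('T'=19): chars_in_quartet=3 acc=0x34753 bytes_emitted=3
After char 7 ('i'=34): chars_in_quartet=4 acc=0xD1D4E2 -> emit D1 D4 E2, reset; bytes_emitted=6
After char 8 ('C'=2): chars_in_quartet=1 acc=0x2 bytes_emitted=6
After char 9 ('8'=60): chars_in_quartet=2 acc=0xBC bytes_emitted=6
After char 10 ('4'=56): chars_in_quartet=3 acc=0x2F38 bytes_emitted=6
Padding '=': partial quartet acc=0x2F38 -> emit 0B CE; bytes_emitted=8

Answer: 07 02 CD D1 D4 E2 0B CE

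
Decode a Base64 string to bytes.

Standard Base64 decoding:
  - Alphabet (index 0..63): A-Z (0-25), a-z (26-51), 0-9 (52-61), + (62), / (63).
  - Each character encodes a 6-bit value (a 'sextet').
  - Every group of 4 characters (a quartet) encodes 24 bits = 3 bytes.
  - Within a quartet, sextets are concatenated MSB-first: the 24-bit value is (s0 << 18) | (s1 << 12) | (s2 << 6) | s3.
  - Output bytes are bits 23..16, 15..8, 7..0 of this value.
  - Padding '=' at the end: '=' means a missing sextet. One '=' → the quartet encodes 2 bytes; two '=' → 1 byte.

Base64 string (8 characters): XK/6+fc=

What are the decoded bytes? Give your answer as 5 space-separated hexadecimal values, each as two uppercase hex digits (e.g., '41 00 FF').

Answer: 5C AF FA F9 F7

Derivation:
After char 0 ('X'=23): chars_in_quartet=1 acc=0x17 bytes_emitted=0
After char 1 ('K'=10): chars_in_quartet=2 acc=0x5CA bytes_emitted=0
After char 2 ('/'=63): chars_in_quartet=3 acc=0x172BF bytes_emitted=0
After char 3 ('6'=58): chars_in_quartet=4 acc=0x5CAFFA -> emit 5C AF FA, reset; bytes_emitted=3
After char 4 ('+'=62): chars_in_quartet=1 acc=0x3E bytes_emitted=3
After char 5 ('f'=31): chars_in_quartet=2 acc=0xF9F bytes_emitted=3
After char 6 ('c'=28): chars_in_quartet=3 acc=0x3E7DC bytes_emitted=3
Padding '=': partial quartet acc=0x3E7DC -> emit F9 F7; bytes_emitted=5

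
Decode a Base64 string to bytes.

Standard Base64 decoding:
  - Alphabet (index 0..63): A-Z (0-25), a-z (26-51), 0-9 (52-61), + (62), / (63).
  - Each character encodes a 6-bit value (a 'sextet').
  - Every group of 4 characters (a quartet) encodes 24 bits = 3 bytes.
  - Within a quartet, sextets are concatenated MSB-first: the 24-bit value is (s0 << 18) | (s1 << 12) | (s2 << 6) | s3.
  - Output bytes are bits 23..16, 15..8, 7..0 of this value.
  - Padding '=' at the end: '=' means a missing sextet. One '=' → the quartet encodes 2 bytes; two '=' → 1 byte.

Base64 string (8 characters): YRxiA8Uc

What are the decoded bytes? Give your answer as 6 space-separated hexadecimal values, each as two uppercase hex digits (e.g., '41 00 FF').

After char 0 ('Y'=24): chars_in_quartet=1 acc=0x18 bytes_emitted=0
After char 1 ('R'=17): chars_in_quartet=2 acc=0x611 bytes_emitted=0
After char 2 ('x'=49): chars_in_quartet=3 acc=0x18471 bytes_emitted=0
After char 3 ('i'=34): chars_in_quartet=4 acc=0x611C62 -> emit 61 1C 62, reset; bytes_emitted=3
After char 4 ('A'=0): chars_in_quartet=1 acc=0x0 bytes_emitted=3
After char 5 ('8'=60): chars_in_quartet=2 acc=0x3C bytes_emitted=3
After char 6 ('U'=20): chars_in_quartet=3 acc=0xF14 bytes_emitted=3
After char 7 ('c'=28): chars_in_quartet=4 acc=0x3C51C -> emit 03 C5 1C, reset; bytes_emitted=6

Answer: 61 1C 62 03 C5 1C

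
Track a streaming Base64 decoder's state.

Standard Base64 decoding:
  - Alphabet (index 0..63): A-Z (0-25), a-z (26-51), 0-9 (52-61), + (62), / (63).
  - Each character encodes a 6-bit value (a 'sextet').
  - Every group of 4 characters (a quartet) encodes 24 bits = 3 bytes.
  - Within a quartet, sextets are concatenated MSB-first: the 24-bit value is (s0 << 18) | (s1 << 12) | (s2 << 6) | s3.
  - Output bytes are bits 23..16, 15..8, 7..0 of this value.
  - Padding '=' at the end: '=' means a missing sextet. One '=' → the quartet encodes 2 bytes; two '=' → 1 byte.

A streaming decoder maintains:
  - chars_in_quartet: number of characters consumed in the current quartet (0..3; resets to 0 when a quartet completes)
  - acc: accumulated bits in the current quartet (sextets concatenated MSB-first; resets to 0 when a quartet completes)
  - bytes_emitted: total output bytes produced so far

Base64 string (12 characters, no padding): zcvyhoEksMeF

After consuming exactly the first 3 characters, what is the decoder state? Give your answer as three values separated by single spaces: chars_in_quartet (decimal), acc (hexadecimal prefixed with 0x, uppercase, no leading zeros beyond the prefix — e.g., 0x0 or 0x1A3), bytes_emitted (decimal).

Answer: 3 0x3372F 0

Derivation:
After char 0 ('z'=51): chars_in_quartet=1 acc=0x33 bytes_emitted=0
After char 1 ('c'=28): chars_in_quartet=2 acc=0xCDC bytes_emitted=0
After char 2 ('v'=47): chars_in_quartet=3 acc=0x3372F bytes_emitted=0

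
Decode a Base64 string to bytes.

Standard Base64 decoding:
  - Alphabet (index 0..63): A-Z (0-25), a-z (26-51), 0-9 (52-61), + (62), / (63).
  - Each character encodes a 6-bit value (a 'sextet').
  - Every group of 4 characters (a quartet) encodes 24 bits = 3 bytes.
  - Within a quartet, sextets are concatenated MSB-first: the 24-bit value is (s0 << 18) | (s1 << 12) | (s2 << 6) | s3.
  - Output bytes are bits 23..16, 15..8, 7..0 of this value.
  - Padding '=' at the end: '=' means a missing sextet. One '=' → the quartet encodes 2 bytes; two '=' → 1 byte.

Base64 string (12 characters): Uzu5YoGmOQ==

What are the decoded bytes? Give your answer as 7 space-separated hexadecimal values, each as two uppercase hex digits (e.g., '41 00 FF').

After char 0 ('U'=20): chars_in_quartet=1 acc=0x14 bytes_emitted=0
After char 1 ('z'=51): chars_in_quartet=2 acc=0x533 bytes_emitted=0
After char 2 ('u'=46): chars_in_quartet=3 acc=0x14CEE bytes_emitted=0
After char 3 ('5'=57): chars_in_quartet=4 acc=0x533BB9 -> emit 53 3B B9, reset; bytes_emitted=3
After char 4 ('Y'=24): chars_in_quartet=1 acc=0x18 bytes_emitted=3
After char 5 ('o'=40): chars_in_quartet=2 acc=0x628 bytes_emitted=3
After char 6 ('G'=6): chars_in_quartet=3 acc=0x18A06 bytes_emitted=3
After char 7 ('m'=38): chars_in_quartet=4 acc=0x6281A6 -> emit 62 81 A6, reset; bytes_emitted=6
After char 8 ('O'=14): chars_in_quartet=1 acc=0xE bytes_emitted=6
After char 9 ('Q'=16): chars_in_quartet=2 acc=0x390 bytes_emitted=6
Padding '==': partial quartet acc=0x390 -> emit 39; bytes_emitted=7

Answer: 53 3B B9 62 81 A6 39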